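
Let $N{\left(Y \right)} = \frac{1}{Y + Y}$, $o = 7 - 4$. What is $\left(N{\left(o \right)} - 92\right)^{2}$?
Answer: $\frac{303601}{36} \approx 8433.4$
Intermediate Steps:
$o = 3$
$N{\left(Y \right)} = \frac{1}{2 Y}$
$\left(N{\left(o \right)} - 92\right)^{2} = \left(\frac{1}{2 \cdot 3} - 92\right)^{2} = \left(\frac{1}{2} \cdot \frac{1}{3} - 92\right)^{2} = \left(\frac{1}{6} - 92\right)^{2} = \left(- \frac{551}{6}\right)^{2} = \frac{303601}{36}$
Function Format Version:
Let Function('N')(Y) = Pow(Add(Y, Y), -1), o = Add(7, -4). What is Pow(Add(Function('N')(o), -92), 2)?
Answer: Rational(303601, 36) ≈ 8433.4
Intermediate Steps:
o = 3
Function('N')(Y) = Mul(Rational(1, 2), Pow(Y, -1)) (Function('N')(Y) = Pow(Mul(2, Y), -1) = Mul(Rational(1, 2), Pow(Y, -1)))
Pow(Add(Function('N')(o), -92), 2) = Pow(Add(Mul(Rational(1, 2), Pow(3, -1)), -92), 2) = Pow(Add(Mul(Rational(1, 2), Rational(1, 3)), -92), 2) = Pow(Add(Rational(1, 6), -92), 2) = Pow(Rational(-551, 6), 2) = Rational(303601, 36)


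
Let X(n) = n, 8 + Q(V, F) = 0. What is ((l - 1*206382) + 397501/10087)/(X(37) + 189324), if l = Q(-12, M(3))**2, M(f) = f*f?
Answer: -2080732165/1910084407 ≈ -1.0893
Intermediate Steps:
M(f) = f**2
Q(V, F) = -8 (Q(V, F) = -8 + 0 = -8)
l = 64 (l = (-8)**2 = 64)
((l - 1*206382) + 397501/10087)/(X(37) + 189324) = ((64 - 1*206382) + 397501/10087)/(37 + 189324) = ((64 - 206382) + 397501*(1/10087))/189361 = (-206318 + 397501/10087)*(1/189361) = -2080732165/10087*1/189361 = -2080732165/1910084407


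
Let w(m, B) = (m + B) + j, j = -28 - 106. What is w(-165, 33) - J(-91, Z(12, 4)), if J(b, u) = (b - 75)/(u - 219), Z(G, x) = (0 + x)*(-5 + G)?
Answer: -50972/191 ≈ -266.87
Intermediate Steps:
Z(G, x) = x*(-5 + G)
j = -134
w(m, B) = -134 + B + m (w(m, B) = (m + B) - 134 = (B + m) - 134 = -134 + B + m)
J(b, u) = (-75 + b)/(-219 + u)
w(-165, 33) - J(-91, Z(12, 4)) = (-134 + 33 - 165) - (-75 - 91)/(-219 + 4*(-5 + 12)) = -266 - (-166)/(-219 + 4*7) = -266 - (-166)/(-219 + 28) = -266 - (-166)/(-191) = -266 - (-1)*(-166)/191 = -266 - 1*166/191 = -266 - 166/191 = -50972/191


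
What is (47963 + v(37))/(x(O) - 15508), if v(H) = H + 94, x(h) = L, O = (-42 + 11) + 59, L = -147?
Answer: -48094/15655 ≈ -3.0721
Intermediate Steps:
O = 28 (O = -31 + 59 = 28)
x(h) = -147
v(H) = 94 + H
(47963 + v(37))/(x(O) - 15508) = (47963 + (94 + 37))/(-147 - 15508) = (47963 + 131)/(-15655) = 48094*(-1/15655) = -48094/15655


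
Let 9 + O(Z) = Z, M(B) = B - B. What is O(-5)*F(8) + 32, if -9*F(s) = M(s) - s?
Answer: 176/9 ≈ 19.556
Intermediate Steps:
M(B) = 0
O(Z) = -9 + Z
F(s) = s/9 (F(s) = -(0 - s)/9 = -(-1)*s/9 = s/9)
O(-5)*F(8) + 32 = (-9 - 5)*((1/9)*8) + 32 = -14*8/9 + 32 = -112/9 + 32 = 176/9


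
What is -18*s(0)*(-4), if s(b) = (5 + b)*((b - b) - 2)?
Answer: -720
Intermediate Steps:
s(b) = -10 - 2*b (s(b) = (5 + b)*(0 - 2) = (5 + b)*(-2) = -10 - 2*b)
-18*s(0)*(-4) = -18*(-10 - 2*0)*(-4) = -18*(-10 + 0)*(-4) = -18*(-10)*(-4) = 180*(-4) = -720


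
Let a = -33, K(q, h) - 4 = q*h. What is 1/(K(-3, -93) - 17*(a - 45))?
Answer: 1/1609 ≈ 0.00062150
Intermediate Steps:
K(q, h) = 4 + h*q (K(q, h) = 4 + q*h = 4 + h*q)
1/(K(-3, -93) - 17*(a - 45)) = 1/((4 - 93*(-3)) - 17*(-33 - 45)) = 1/((4 + 279) - 17*(-78)) = 1/(283 + 1326) = 1/1609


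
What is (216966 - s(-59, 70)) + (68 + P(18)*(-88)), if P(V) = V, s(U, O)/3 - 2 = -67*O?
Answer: 229514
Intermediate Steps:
s(U, O) = 6 - 201*O (s(U, O) = 6 + 3*(-67*O) = 6 - 201*O)
(216966 - s(-59, 70)) + (68 + P(18)*(-88)) = (216966 - (6 - 201*70)) + (68 + 18*(-88)) = (216966 - (6 - 14070)) + (68 - 1584) = (216966 - 1*(-14064)) - 1516 = (216966 + 14064) - 1516 = 231030 - 1516 = 229514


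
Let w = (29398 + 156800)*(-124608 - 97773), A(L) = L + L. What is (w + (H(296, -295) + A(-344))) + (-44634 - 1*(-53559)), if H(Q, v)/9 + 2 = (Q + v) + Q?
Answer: -41406886546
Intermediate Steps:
A(L) = 2*L
H(Q, v) = -18 + 9*v + 18*Q (H(Q, v) = -18 + 9*((Q + v) + Q) = -18 + 9*(v + 2*Q) = -18 + (9*v + 18*Q) = -18 + 9*v + 18*Q)
w = -41406897438 (w = 186198*(-222381) = -41406897438)
(w + (H(296, -295) + A(-344))) + (-44634 - 1*(-53559)) = (-41406897438 + ((-18 + 9*(-295) + 18*296) + 2*(-344))) + (-44634 - 1*(-53559)) = (-41406897438 + ((-18 - 2655 + 5328) - 688)) + (-44634 + 53559) = (-41406897438 + (2655 - 688)) + 8925 = (-41406897438 + 1967) + 8925 = -41406895471 + 8925 = -41406886546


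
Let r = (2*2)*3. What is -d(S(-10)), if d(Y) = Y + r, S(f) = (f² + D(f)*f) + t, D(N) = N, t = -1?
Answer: -211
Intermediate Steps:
r = 12 (r = 4*3 = 12)
S(f) = -1 + 2*f² (S(f) = (f² + f*f) - 1 = (f² + f²) - 1 = 2*f² - 1 = -1 + 2*f²)
d(Y) = 12 + Y (d(Y) = Y + 12 = 12 + Y)
-d(S(-10)) = -(12 + (-1 + 2*(-10)²)) = -(12 + (-1 + 2*100)) = -(12 + (-1 + 200)) = -(12 + 199) = -1*211 = -211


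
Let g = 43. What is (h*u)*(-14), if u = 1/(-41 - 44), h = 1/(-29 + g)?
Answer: 1/85 ≈ 0.011765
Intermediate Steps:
h = 1/14 (h = 1/(-29 + 43) = 1/14 ≈ 0.071429)
u = -1/85 (u = 1/(-85) = -1/85 ≈ -0.011765)
(h*u)*(-14) = ((1/14)*(-1/85))*(-14) = -1/1190*(-14) = 1/85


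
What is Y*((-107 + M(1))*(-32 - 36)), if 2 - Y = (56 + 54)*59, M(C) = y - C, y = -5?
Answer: -49853792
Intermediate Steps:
M(C) = -5 - C
Y = -6488 (Y = 2 - (56 + 54)*59 = 2 - 110*59 = 2 - 1*6490 = 2 - 6490 = -6488)
Y*((-107 + M(1))*(-32 - 36)) = -6488*(-107 + (-5 - 1*1))*(-32 - 36) = -6488*(-107 + (-5 - 1))*(-68) = -6488*(-107 - 6)*(-68) = -(-733144)*(-68) = -6488*7684 = -49853792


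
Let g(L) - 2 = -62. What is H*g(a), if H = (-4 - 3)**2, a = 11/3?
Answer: -2940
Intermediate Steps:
a = 11/3 (a = 11*(1/3) = 11/3 ≈ 3.6667)
g(L) = -60 (g(L) = 2 - 62 = -60)
H = 49 (H = (-7)**2 = 49)
H*g(a) = 49*(-60) = -2940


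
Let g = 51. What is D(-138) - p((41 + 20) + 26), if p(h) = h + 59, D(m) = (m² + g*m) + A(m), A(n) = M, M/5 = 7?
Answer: 11895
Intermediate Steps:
M = 35 (M = 5*7 = 35)
A(n) = 35
D(m) = 35 + m² + 51*m (D(m) = (m² + 51*m) + 35 = 35 + m² + 51*m)
p(h) = 59 + h
D(-138) - p((41 + 20) + 26) = (35 + (-138)² + 51*(-138)) - (59 + ((41 + 20) + 26)) = (35 + 19044 - 7038) - (59 + (61 + 26)) = 12041 - (59 + 87) = 12041 - 1*146 = 12041 - 146 = 11895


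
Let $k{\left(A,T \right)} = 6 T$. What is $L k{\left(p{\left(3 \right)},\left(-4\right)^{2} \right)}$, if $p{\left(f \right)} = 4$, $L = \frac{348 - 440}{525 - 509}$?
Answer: $-552$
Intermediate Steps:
$L = - \frac{23}{4}$ ($L = - \frac{92}{16} = \left(-92\right) \frac{1}{16} = - \frac{23}{4} \approx -5.75$)
$L k{\left(p{\left(3 \right)},\left(-4\right)^{2} \right)} = - \frac{23 \cdot 6 \left(-4\right)^{2}}{4} = - \frac{23 \cdot 6 \cdot 16}{4} = \left(- \frac{23}{4}\right) 96 = -552$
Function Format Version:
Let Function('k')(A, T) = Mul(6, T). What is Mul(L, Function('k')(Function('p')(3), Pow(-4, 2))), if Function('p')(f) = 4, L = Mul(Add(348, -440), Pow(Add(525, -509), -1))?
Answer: -552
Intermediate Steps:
L = Rational(-23, 4) (L = Mul(-92, Pow(16, -1)) = Mul(-92, Rational(1, 16)) = Rational(-23, 4) ≈ -5.7500)
Mul(L, Function('k')(Function('p')(3), Pow(-4, 2))) = Mul(Rational(-23, 4), Mul(6, Pow(-4, 2))) = Mul(Rational(-23, 4), Mul(6, 16)) = Mul(Rational(-23, 4), 96) = -552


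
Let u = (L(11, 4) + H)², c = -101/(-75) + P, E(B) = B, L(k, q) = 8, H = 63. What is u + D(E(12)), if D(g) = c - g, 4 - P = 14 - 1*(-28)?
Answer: 374426/75 ≈ 4992.3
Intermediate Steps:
P = -38 (P = 4 - (14 - 1*(-28)) = 4 - (14 + 28) = 4 - 1*42 = 4 - 42 = -38)
c = -2749/75 (c = -101/(-75) - 38 = -101*(-1/75) - 38 = 101/75 - 38 = -2749/75 ≈ -36.653)
D(g) = -2749/75 - g
u = 5041 (u = (8 + 63)² = 71² = 5041)
u + D(E(12)) = 5041 + (-2749/75 - 1*12) = 5041 + (-2749/75 - 12) = 5041 - 3649/75 = 374426/75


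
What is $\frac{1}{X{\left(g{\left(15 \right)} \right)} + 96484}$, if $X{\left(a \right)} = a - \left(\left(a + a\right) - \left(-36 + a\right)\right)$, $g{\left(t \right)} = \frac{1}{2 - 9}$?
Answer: $\frac{1}{96448} \approx 1.0368 \cdot 10^{-5}$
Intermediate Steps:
$g{\left(t \right)} = - \frac{1}{7}$ ($g{\left(t \right)} = \frac{1}{-7} = - \frac{1}{7}$)
$X{\left(a \right)} = -36$ ($X{\left(a \right)} = a - \left(2 a - \left(-36 + a\right)\right) = a - \left(36 + a\right) = -36$)
$\frac{1}{X{\left(g{\left(15 \right)} \right)} + 96484} = \frac{1}{-36 + 96484} = \frac{1}{96448}$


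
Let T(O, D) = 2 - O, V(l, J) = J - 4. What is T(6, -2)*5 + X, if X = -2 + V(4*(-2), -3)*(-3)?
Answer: -1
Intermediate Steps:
V(l, J) = -4 + J
X = 19 (X = -2 + (-4 - 3)*(-3) = -2 - 7*(-3) = -2 + 21 = 19)
T(6, -2)*5 + X = (2 - 1*6)*5 + 19 = (2 - 6)*5 + 19 = -4*5 + 19 = -20 + 19 = -1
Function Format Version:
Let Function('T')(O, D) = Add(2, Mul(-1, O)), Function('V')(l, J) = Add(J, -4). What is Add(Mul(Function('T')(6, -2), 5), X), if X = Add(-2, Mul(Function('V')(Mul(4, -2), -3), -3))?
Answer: -1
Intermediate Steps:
Function('V')(l, J) = Add(-4, J)
X = 19 (X = Add(-2, Mul(Add(-4, -3), -3)) = Add(-2, Mul(-7, -3)) = Add(-2, 21) = 19)
Add(Mul(Function('T')(6, -2), 5), X) = Add(Mul(Add(2, Mul(-1, 6)), 5), 19) = Add(Mul(Add(2, -6), 5), 19) = Add(Mul(-4, 5), 19) = Add(-20, 19) = -1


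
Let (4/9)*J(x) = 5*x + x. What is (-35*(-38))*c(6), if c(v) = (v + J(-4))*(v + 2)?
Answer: -510720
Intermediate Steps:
J(x) = 27*x/2 (J(x) = 9*(5*x + x)/4 = 9*(6*x)/4 = 27*x/2)
c(v) = (-54 + v)*(2 + v) (c(v) = (v + (27/2)*(-4))*(v + 2) = (v - 54)*(2 + v) = (-54 + v)*(2 + v))
(-35*(-38))*c(6) = (-35*(-38))*(-108 + 6**2 - 52*6) = 1330*(-108 + 36 - 312) = 1330*(-384) = -510720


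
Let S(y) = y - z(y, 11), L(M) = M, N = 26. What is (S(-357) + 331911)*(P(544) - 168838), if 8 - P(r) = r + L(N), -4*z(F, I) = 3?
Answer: -56165374650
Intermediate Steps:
z(F, I) = -¾ (z(F, I) = -¼*3 = -¾)
S(y) = ¾ + y (S(y) = y - 1*(-¾) = y + ¾ = ¾ + y)
P(r) = -18 - r (P(r) = 8 - (r + 26) = 8 - (26 + r) = 8 + (-26 - r) = -18 - r)
(S(-357) + 331911)*(P(544) - 168838) = ((¾ - 357) + 331911)*((-18 - 1*544) - 168838) = (-1425/4 + 331911)*((-18 - 544) - 168838) = 1326219*(-562 - 168838)/4 = (1326219/4)*(-169400) = -56165374650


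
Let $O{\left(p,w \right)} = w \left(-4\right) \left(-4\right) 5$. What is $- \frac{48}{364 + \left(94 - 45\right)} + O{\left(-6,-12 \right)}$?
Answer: $- \frac{396528}{413} \approx -960.12$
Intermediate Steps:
$O{\left(p,w \right)} = 80 w$ ($O{\left(p,w \right)} = - 4 w \left(-4\right) 5 = 16 w 5 = 80 w$)
$- \frac{48}{364 + \left(94 - 45\right)} + O{\left(-6,-12 \right)} = - \frac{48}{364 + \left(94 - 45\right)} + 80 \left(-12\right) = - \frac{48}{364 + \left(94 - 45\right)} - 960 = - \frac{48}{364 + 49} - 960 = - \frac{48}{413} - 960 = - \frac{396528}{413}$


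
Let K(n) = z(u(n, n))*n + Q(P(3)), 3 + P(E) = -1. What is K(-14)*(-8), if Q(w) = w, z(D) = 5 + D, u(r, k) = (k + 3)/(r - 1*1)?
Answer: 10112/15 ≈ 674.13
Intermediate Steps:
u(r, k) = (3 + k)/(-1 + r) (u(r, k) = (3 + k)/(r - 1) = (3 + k)/(-1 + r))
P(E) = -4 (P(E) = -3 - 1 = -4)
K(n) = -4 + n*(5 + (3 + n)/(-1 + n)) (K(n) = (5 + (3 + n)/(-1 + n))*n - 4 = n*(5 + (3 + n)/(-1 + n)) - 4 = -4 + n*(5 + (3 + n)/(-1 + n)))
K(-14)*(-8) = (2*(2 - 3*(-14) + 3*(-14)**2)/(-1 - 14))*(-8) = (2*(2 + 42 + 3*196)/(-15))*(-8) = (2*(-1/15)*(2 + 42 + 588))*(-8) = (2*(-1/15)*632)*(-8) = -1264/15*(-8) = 10112/15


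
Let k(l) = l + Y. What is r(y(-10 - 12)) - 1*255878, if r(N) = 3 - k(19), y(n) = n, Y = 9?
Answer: -255903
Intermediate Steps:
k(l) = 9 + l (k(l) = l + 9 = 9 + l)
r(N) = -25 (r(N) = 3 - (9 + 19) = 3 - 1*28 = 3 - 28 = -25)
r(y(-10 - 12)) - 1*255878 = -25 - 1*255878 = -25 - 255878 = -255903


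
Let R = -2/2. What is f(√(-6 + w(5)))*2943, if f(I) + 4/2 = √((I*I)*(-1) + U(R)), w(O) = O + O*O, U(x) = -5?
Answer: -5886 + 2943*I*√29 ≈ -5886.0 + 15849.0*I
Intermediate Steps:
R = -1 (R = -2*½ = -1)
w(O) = O + O²
f(I) = -2 + √(-5 - I²) (f(I) = -2 + √((I*I)*(-1) - 5) = -2 + √(I²*(-1) - 5) = -2 + √(-I² - 5) = -2 + √(-5 - I²))
f(√(-6 + w(5)))*2943 = (-2 + √(-5 - (√(-6 + 5*(1 + 5)))²))*2943 = (-2 + √(-5 - (√(-6 + 5*6))²))*2943 = (-2 + √(-5 - (√(-6 + 30))²))*2943 = (-2 + √(-5 - (√24)²))*2943 = (-2 + √(-5 - (2*√6)²))*2943 = (-2 + √(-5 - 1*24))*2943 = (-2 + √(-5 - 24))*2943 = (-2 + √(-29))*2943 = (-2 + I*√29)*2943 = -5886 + 2943*I*√29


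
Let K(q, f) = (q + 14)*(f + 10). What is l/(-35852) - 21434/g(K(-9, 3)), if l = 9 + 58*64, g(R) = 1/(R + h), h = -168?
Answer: 79150528383/35852 ≈ 2.2077e+6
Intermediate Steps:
K(q, f) = (10 + f)*(14 + q) (K(q, f) = (14 + q)*(10 + f) = (10 + f)*(14 + q))
g(R) = 1/(-168 + R) (g(R) = 1/(R - 168) = 1/(-168 + R))
l = 3721 (l = 9 + 3712 = 3721)
l/(-35852) - 21434/g(K(-9, 3)) = 3721/(-35852) - 21434/(1/(-168 + (140 + 10*(-9) + 14*3 + 3*(-9)))) = 3721*(-1/35852) - 21434/(1/(-168 + (140 - 90 + 42 - 27))) = -3721/35852 - 21434/(1/(-168 + 65)) = -3721/35852 - 21434/(1/(-103)) = -3721/35852 - 21434/(-1/103) = -3721/35852 - 21434*(-103) = -3721/35852 + 2207702 = 79150528383/35852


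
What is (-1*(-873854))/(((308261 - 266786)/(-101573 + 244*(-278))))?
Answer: -29607047374/8295 ≈ -3.5693e+6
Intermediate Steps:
(-1*(-873854))/(((308261 - 266786)/(-101573 + 244*(-278)))) = 873854/((41475/(-101573 - 67832))) = 873854/((41475/(-169405))) = 873854/((41475*(-1/169405))) = 873854/(-8295/33881) = 873854*(-33881/8295) = -29607047374/8295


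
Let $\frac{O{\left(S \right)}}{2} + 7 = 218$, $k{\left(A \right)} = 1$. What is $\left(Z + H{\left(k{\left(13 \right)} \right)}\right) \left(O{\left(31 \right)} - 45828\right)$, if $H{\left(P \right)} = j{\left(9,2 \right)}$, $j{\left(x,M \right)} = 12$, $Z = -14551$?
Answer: $660157834$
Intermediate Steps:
$O{\left(S \right)} = 422$ ($O{\left(S \right)} = -14 + 2 \cdot 218 = -14 + 436 = 422$)
$H{\left(P \right)} = 12$
$\left(Z + H{\left(k{\left(13 \right)} \right)}\right) \left(O{\left(31 \right)} - 45828\right) = \left(-14551 + 12\right) \left(422 - 45828\right) = \left(-14539\right) \left(-45406\right) = 660157834$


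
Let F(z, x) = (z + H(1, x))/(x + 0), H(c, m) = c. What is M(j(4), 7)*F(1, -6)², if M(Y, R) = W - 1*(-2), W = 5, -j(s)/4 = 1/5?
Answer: 7/9 ≈ 0.77778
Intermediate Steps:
j(s) = -⅘ (j(s) = -4/5 = -4*⅕ = -⅘)
F(z, x) = (1 + z)/x (F(z, x) = (z + 1)/(x + 0) = (1 + z)/x)
M(Y, R) = 7 (M(Y, R) = 5 - 1*(-2) = 5 + 2 = 7)
M(j(4), 7)*F(1, -6)² = 7*((1 + 1)/(-6))² = 7*(-⅙*2)² = 7*(-⅓)² = 7*(⅑) = 7/9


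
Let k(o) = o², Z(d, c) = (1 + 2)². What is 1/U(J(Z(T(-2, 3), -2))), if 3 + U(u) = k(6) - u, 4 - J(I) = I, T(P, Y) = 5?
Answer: 1/38 ≈ 0.026316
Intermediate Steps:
Z(d, c) = 9 (Z(d, c) = 3² = 9)
J(I) = 4 - I
U(u) = 33 - u (U(u) = -3 + (6² - u) = -3 + (36 - u) = 33 - u)
1/U(J(Z(T(-2, 3), -2))) = 1/(33 - (4 - 1*9)) = 1/(33 - (4 - 9)) = 1/(33 - 1*(-5)) = 1/(33 + 5) = 1/38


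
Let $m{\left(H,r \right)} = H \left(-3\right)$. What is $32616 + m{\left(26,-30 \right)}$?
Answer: $32538$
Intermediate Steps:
$m{\left(H,r \right)} = - 3 H$
$32616 + m{\left(26,-30 \right)} = 32616 - 78 = 32538$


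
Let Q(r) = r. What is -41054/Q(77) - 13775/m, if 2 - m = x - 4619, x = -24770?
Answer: -1207678789/2263107 ≈ -533.64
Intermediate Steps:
m = 29391 (m = 2 - (-24770 - 4619) = 2 - 1*(-29389) = 2 + 29389 = 29391)
-41054/Q(77) - 13775/m = -41054/77 - 13775/29391 = -1207678789/2263107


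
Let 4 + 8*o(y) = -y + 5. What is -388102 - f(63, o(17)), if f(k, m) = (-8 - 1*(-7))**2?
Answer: -388103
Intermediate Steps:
o(y) = 1/8 - y/8 (o(y) = -1/2 + (-y + 5)/8 = -1/2 + (5 - y)/8 = -1/2 + (5/8 - y/8) = 1/8 - y/8)
f(k, m) = 1 (f(k, m) = (-8 + 7)**2 = (-1)**2 = 1)
-388102 - f(63, o(17)) = -388102 - 1*1 = -388102 - 1 = -388103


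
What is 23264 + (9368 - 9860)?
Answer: 22772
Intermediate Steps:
23264 + (9368 - 9860) = 23264 - 492 = 22772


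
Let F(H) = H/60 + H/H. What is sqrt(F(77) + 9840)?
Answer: sqrt(8858055)/30 ≈ 99.208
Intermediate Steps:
F(H) = 1 + H/60 (F(H) = H*(1/60) + 1 = H/60 + 1 = 1 + H/60)
sqrt(F(77) + 9840) = sqrt((1 + (1/60)*77) + 9840) = sqrt((1 + 77/60) + 9840) = sqrt(137/60 + 9840) = sqrt(590537/60) = sqrt(8858055)/30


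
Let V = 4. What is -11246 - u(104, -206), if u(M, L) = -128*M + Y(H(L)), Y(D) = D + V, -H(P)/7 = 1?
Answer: 2069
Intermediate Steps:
H(P) = -7 (H(P) = -7*1 = -7)
Y(D) = 4 + D (Y(D) = D + 4 = 4 + D)
u(M, L) = -3 - 128*M (u(M, L) = -128*M + (4 - 7) = -128*M - 3 = -3 - 128*M)
-11246 - u(104, -206) = -11246 - (-3 - 128*104) = -11246 - (-3 - 13312) = -11246 - 1*(-13315) = -11246 + 13315 = 2069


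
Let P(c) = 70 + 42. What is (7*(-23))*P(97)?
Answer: -18032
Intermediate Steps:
P(c) = 112
(7*(-23))*P(97) = (7*(-23))*112 = -161*112 = -18032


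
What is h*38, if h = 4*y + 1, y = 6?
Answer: 950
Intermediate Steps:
h = 25 (h = 4*6 + 1 = 24 + 1 = 25)
h*38 = 25*38 = 950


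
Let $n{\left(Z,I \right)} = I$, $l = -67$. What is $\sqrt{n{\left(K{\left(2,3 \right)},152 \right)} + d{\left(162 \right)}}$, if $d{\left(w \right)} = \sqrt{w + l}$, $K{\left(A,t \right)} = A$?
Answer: $\sqrt{152 + \sqrt{95}} \approx 12.718$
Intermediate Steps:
$d{\left(w \right)} = \sqrt{-67 + w}$ ($d{\left(w \right)} = \sqrt{w - 67} = \sqrt{-67 + w}$)
$\sqrt{n{\left(K{\left(2,3 \right)},152 \right)} + d{\left(162 \right)}} = \sqrt{152 + \sqrt{-67 + 162}} = \sqrt{152 + \sqrt{95}}$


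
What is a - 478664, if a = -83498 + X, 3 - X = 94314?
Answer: -656473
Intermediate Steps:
X = -94311 (X = 3 - 1*94314 = 3 - 94314 = -94311)
a = -177809 (a = -83498 - 94311 = -177809)
a - 478664 = -177809 - 478664 = -656473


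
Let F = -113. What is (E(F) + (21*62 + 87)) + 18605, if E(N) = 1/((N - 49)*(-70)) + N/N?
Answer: 226743301/11340 ≈ 19995.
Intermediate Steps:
E(N) = 1 - 1/(70*(-49 + N)) (E(N) = -1/70/(-49 + N) + 1 = -1/(70*(-49 + N)) + 1 = 1 - 1/(70*(-49 + N)))
(E(F) + (21*62 + 87)) + 18605 = ((-3431/70 - 113)/(-49 - 113) + (21*62 + 87)) + 18605 = (-11341/70/(-162) + (1302 + 87)) + 18605 = (-1/162*(-11341/70) + 1389) + 18605 = (11341/11340 + 1389) + 18605 = 15762601/11340 + 18605 = 226743301/11340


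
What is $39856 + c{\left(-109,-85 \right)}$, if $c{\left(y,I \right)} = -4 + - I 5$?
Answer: $40277$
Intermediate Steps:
$c{\left(y,I \right)} = -4 - 5 I$
$39856 + c{\left(-109,-85 \right)} = 39856 - -421 = 39856 + \left(-4 + 425\right) = 39856 + 421 = 40277$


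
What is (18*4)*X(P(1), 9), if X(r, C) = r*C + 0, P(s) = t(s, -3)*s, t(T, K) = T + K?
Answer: -1296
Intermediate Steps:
t(T, K) = K + T
P(s) = s*(-3 + s) (P(s) = (-3 + s)*s = s*(-3 + s))
X(r, C) = C*r (X(r, C) = C*r + 0 = C*r)
(18*4)*X(P(1), 9) = (18*4)*(9*(1*(-3 + 1))) = 72*(9*(1*(-2))) = 72*(9*(-2)) = 72*(-18) = -1296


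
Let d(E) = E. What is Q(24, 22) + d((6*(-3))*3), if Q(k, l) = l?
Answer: -32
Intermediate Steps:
Q(24, 22) + d((6*(-3))*3) = 22 + (6*(-3))*3 = 22 - 18*3 = 22 - 54 = -32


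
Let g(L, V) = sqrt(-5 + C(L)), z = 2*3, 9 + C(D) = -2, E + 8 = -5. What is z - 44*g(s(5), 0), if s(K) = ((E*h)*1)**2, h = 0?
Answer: 6 - 176*I ≈ 6.0 - 176.0*I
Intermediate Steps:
E = -13 (E = -8 - 5 = -13)
C(D) = -11 (C(D) = -9 - 2 = -11)
z = 6
s(K) = 0 (s(K) = (-13*0*1)**2 = (0*1)**2 = 0**2 = 0)
g(L, V) = 4*I (g(L, V) = sqrt(-5 - 11) = sqrt(-16) = 4*I)
z - 44*g(s(5), 0) = 6 - 176*I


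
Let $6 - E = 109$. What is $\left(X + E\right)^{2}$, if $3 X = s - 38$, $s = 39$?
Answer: $\frac{94864}{9} \approx 10540.0$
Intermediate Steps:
$E = -103$ ($E = 6 - 109 = -103$)
$X = \frac{1}{3}$ ($X = \frac{39 - 38}{3} = \frac{1}{3} \cdot 1 = \frac{1}{3} \approx 0.33333$)
$\left(X + E\right)^{2} = \left(\frac{1}{3} - 103\right)^{2} = \left(- \frac{308}{3}\right)^{2} = \frac{94864}{9}$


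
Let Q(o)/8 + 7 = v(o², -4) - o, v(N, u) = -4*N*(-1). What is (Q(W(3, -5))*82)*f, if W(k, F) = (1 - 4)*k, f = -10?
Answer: -2138560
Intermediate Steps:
W(k, F) = -3*k
v(N, u) = 4*N
Q(o) = -56 - 8*o + 32*o² (Q(o) = -56 + 8*(4*o² - o) = -56 + 8*(-o + 4*o²) = -56 + (-8*o + 32*o²) = -56 - 8*o + 32*o²)
(Q(W(3, -5))*82)*f = ((-56 - (-24)*3 + 32*(-3*3)²)*82)*(-10) = ((-56 - 8*(-9) + 32*(-9)²)*82)*(-10) = ((-56 + 72 + 32*81)*82)*(-10) = ((-56 + 72 + 2592)*82)*(-10) = (2608*82)*(-10) = 213856*(-10) = -2138560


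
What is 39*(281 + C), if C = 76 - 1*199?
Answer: 6162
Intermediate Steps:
C = -123 (C = 76 - 199 = -123)
39*(281 + C) = 39*(281 - 123) = 39*158 = 6162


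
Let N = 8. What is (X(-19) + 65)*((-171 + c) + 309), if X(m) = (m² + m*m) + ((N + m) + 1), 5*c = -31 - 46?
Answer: 476301/5 ≈ 95260.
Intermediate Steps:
c = -77/5 (c = (-31 - 46)/5 = (⅕)*(-77) = -77/5 ≈ -15.400)
X(m) = 9 + m + 2*m² (X(m) = (m² + m*m) + ((8 + m) + 1) = (m² + m²) + (9 + m) = 2*m² + (9 + m) = 9 + m + 2*m²)
(X(-19) + 65)*((-171 + c) + 309) = ((9 - 19 + 2*(-19)²) + 65)*((-171 - 77/5) + 309) = ((9 - 19 + 2*361) + 65)*(-932/5 + 309) = ((9 - 19 + 722) + 65)*(613/5) = (712 + 65)*(613/5) = 777*(613/5) = 476301/5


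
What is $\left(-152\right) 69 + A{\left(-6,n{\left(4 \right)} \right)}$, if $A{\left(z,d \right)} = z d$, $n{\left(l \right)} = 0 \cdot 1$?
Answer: $-10488$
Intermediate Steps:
$n{\left(l \right)} = 0$
$A{\left(z,d \right)} = d z$
$\left(-152\right) 69 + A{\left(-6,n{\left(4 \right)} \right)} = \left(-152\right) 69 + 0 \left(-6\right) = -10488 + 0 = -10488$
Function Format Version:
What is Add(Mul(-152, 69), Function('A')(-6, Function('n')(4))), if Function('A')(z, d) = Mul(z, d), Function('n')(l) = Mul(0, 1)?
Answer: -10488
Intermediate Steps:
Function('n')(l) = 0
Function('A')(z, d) = Mul(d, z)
Add(Mul(-152, 69), Function('A')(-6, Function('n')(4))) = Add(Mul(-152, 69), Mul(0, -6)) = Add(-10488, 0) = -10488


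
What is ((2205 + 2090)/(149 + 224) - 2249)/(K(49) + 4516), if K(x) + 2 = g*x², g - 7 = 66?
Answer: -278194/22353517 ≈ -0.012445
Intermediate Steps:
g = 73 (g = 7 + 66 = 73)
K(x) = -2 + 73*x²
((2205 + 2090)/(149 + 224) - 2249)/(K(49) + 4516) = ((2205 + 2090)/(149 + 224) - 2249)/((-2 + 73*49²) + 4516) = (4295/373 - 2249)/((-2 + 73*2401) + 4516) = (4295*(1/373) - 2249)/((-2 + 175273) + 4516) = (4295/373 - 2249)/(175271 + 4516) = -834582/373/179787 = -834582/373*1/179787 = -278194/22353517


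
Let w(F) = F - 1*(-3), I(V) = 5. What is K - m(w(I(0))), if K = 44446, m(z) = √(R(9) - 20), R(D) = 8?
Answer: 44446 - 2*I*√3 ≈ 44446.0 - 3.4641*I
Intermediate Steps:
w(F) = 3 + F (w(F) = F + 3 = 3 + F)
m(z) = 2*I*√3 (m(z) = √(8 - 20) = √(-12) = 2*I*√3)
K - m(w(I(0))) = 44446 - 2*I*√3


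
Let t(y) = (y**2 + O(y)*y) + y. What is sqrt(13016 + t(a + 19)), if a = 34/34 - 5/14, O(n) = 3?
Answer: sqrt(2642161)/14 ≈ 116.11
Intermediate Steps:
a = 9/14 (a = 34*(1/34) - 5*1/14 = 1 - 5/14 = 9/14 ≈ 0.64286)
t(y) = y**2 + 4*y (t(y) = (y**2 + 3*y) + y = y**2 + 4*y)
sqrt(13016 + t(a + 19)) = sqrt(13016 + (9/14 + 19)*(4 + (9/14 + 19))) = sqrt(13016 + 275*(4 + 275/14)/14) = sqrt(13016 + (275/14)*(331/14)) = sqrt(13016 + 91025/196) = sqrt(2642161/196) = sqrt(2642161)/14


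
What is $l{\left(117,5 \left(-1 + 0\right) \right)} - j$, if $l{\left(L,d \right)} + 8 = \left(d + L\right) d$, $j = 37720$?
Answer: $-38288$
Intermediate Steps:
$l{\left(L,d \right)} = -8 + d \left(L + d\right)$ ($l{\left(L,d \right)} = -8 + \left(d + L\right) d = -8 + \left(L + d\right) d = -8 + d \left(L + d\right)$)
$l{\left(117,5 \left(-1 + 0\right) \right)} - j = \left(-8 + \left(5 \left(-1 + 0\right)\right)^{2} + 117 \cdot 5 \left(-1 + 0\right)\right) - 37720 = \left(-8 + \left(5 \left(-1\right)\right)^{2} + 117 \cdot 5 \left(-1\right)\right) - 37720 = \left(-8 + \left(-5\right)^{2} + 117 \left(-5\right)\right) - 37720 = \left(-8 + 25 - 585\right) - 37720 = -568 - 37720 = -38288$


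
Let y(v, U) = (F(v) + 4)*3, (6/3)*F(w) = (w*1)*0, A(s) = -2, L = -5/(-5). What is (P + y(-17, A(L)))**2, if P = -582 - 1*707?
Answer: 1630729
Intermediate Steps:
P = -1289 (P = -582 - 707 = -1289)
L = 1 (L = -5*(-1/5) = 1)
F(w) = 0 (F(w) = ((w*1)*0)/2 = (w*0)/2 = (1/2)*0 = 0)
y(v, U) = 12 (y(v, U) = (0 + 4)*3 = 4*3 = 12)
(P + y(-17, A(L)))**2 = (-1289 + 12)**2 = (-1277)**2 = 1630729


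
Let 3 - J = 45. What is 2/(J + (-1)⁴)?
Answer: -2/41 ≈ -0.048781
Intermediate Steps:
J = -42 (J = 3 - 1*45 = 3 - 45 = -42)
2/(J + (-1)⁴) = 2/(-42 + (-1)⁴) = 2/(-42 + 1) = 2/(-41) = 2*(-1/41) = -2/41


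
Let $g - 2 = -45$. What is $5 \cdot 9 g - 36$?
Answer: $-1971$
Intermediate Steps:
$g = -43$ ($g = 2 - 45 = -43$)
$5 \cdot 9 g - 36 = 5 \cdot 9 \left(-43\right) - 36 = 45 \left(-43\right) - 36 = -1935 - 36 = -1971$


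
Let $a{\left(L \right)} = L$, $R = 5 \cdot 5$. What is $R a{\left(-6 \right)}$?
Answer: $-150$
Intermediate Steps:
$R = 25$
$R a{\left(-6 \right)} = 25 \left(-6\right) = -150$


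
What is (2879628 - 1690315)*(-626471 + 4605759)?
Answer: 4732618949144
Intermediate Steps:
(2879628 - 1690315)*(-626471 + 4605759) = 1189313*3979288 = 4732618949144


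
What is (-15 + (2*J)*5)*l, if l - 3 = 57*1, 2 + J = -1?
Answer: -2700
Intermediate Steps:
J = -3 (J = -2 - 1 = -3)
l = 60 (l = 3 + 57*1 = 3 + 57 = 60)
(-15 + (2*J)*5)*l = (-15 + (2*(-3))*5)*60 = (-15 - 6*5)*60 = (-15 - 30)*60 = -45*60 = -2700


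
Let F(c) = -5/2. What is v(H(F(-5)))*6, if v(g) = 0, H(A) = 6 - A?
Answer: 0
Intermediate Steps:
F(c) = -5/2 (F(c) = -5*½ = -5/2)
v(H(F(-5)))*6 = 0*6 = 0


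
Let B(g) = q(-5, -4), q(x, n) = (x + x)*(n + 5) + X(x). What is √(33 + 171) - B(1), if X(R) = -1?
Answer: 11 + 2*√51 ≈ 25.283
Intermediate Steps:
q(x, n) = -1 + 2*x*(5 + n) (q(x, n) = (x + x)*(n + 5) - 1 = (2*x)*(5 + n) - 1 = 2*x*(5 + n) - 1 = -1 + 2*x*(5 + n))
B(g) = -11 (B(g) = -1 + 10*(-5) + 2*(-4)*(-5) = -1 - 50 + 40 = -11)
√(33 + 171) - B(1) = √(33 + 171) - 1*(-11) = √204 + 11 = 2*√51 + 11 = 11 + 2*√51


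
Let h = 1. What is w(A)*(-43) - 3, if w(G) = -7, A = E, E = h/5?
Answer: 298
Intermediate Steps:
E = ⅕ (E = 1/5 = 1*(⅕) = ⅕ ≈ 0.20000)
A = ⅕ ≈ 0.20000
w(A)*(-43) - 3 = -7*(-43) - 3 = 301 - 3 = 298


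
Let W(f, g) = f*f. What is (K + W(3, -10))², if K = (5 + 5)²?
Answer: 11881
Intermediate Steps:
K = 100 (K = 10² = 100)
W(f, g) = f²
(K + W(3, -10))² = (100 + 3²)² = (100 + 9)² = 109² = 11881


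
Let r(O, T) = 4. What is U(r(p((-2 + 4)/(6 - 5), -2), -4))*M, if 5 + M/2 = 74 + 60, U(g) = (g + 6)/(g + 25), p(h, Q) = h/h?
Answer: 2580/29 ≈ 88.966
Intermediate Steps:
p(h, Q) = 1
U(g) = (6 + g)/(25 + g)
M = 258 (M = -10 + 2*(74 + 60) = -10 + 2*134 = -10 + 268 = 258)
U(r(p((-2 + 4)/(6 - 5), -2), -4))*M = ((6 + 4)/(25 + 4))*258 = (10/29)*258 = 2580/29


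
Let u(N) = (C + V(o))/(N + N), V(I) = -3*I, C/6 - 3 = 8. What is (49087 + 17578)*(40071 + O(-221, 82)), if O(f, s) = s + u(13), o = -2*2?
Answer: 2676999740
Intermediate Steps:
C = 66 (C = 18 + 6*8 = 18 + 48 = 66)
o = -4
u(N) = 39/N (u(N) = (66 - 3*(-4))/(N + N) = (66 + 12)/((2*N)) = 78*(1/(2*N)) = 39/N)
O(f, s) = 3 + s (O(f, s) = s + 39/13 = s + 39*(1/13) = s + 3 = 3 + s)
(49087 + 17578)*(40071 + O(-221, 82)) = (49087 + 17578)*(40071 + (3 + 82)) = 66665*(40071 + 85) = 66665*40156 = 2676999740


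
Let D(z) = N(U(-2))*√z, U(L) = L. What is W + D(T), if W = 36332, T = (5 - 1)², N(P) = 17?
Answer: 36400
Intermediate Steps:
T = 16 (T = 4² = 16)
D(z) = 17*√z
W + D(T) = 36332 + 17*√16 = 36332 + 17*4 = 36332 + 68 = 36400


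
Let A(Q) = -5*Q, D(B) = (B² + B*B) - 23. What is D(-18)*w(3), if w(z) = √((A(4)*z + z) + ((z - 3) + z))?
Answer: 1875*I*√6 ≈ 4592.8*I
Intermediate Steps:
D(B) = -23 + 2*B² (D(B) = (B² + B²) - 23 = 2*B² - 23 = -23 + 2*B²)
w(z) = √(-3 - 17*z) (w(z) = √(((-5*4)*z + z) + ((z - 3) + z)) = √((-20*z + z) + ((-3 + z) + z)) = √(-19*z + (-3 + 2*z)) = √(-3 - 17*z))
D(-18)*w(3) = (-23 + 2*(-18)²)*√(-3 - 17*3) = (-23 + 2*324)*√(-3 - 51) = (-23 + 648)*√(-54) = 625*(3*I*√6) = 1875*I*√6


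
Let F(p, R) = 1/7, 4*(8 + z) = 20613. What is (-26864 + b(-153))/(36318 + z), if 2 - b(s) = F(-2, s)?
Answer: -752140/1160971 ≈ -0.64785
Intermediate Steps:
z = 20581/4 (z = -8 + (1/4)*20613 = -8 + 20613/4 = 20581/4 ≈ 5145.3)
F(p, R) = 1/7
b(s) = 13/7 (b(s) = 2 - 1*1/7 = 2 - 1/7 = 13/7)
(-26864 + b(-153))/(36318 + z) = (-26864 + 13/7)/(36318 + 20581/4) = -188035/(7*165853/4) = -188035/7*4/165853 = -752140/1160971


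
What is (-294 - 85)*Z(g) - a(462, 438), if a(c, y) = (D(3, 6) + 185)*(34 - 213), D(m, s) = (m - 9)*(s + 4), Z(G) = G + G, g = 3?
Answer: 20101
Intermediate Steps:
Z(G) = 2*G
D(m, s) = (-9 + m)*(4 + s)
a(c, y) = -22375 (a(c, y) = ((-36 - 9*6 + 4*3 + 3*6) + 185)*(34 - 213) = ((-36 - 54 + 12 + 18) + 185)*(-179) = (-60 + 185)*(-179) = 125*(-179) = -22375)
(-294 - 85)*Z(g) - a(462, 438) = (-294 - 85)*(2*3) - 1*(-22375) = -379*6 + 22375 = -2274 + 22375 = 20101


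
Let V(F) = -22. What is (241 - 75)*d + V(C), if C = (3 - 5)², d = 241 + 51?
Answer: 48450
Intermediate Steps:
d = 292
C = 4 (C = (-2)² = 4)
(241 - 75)*d + V(C) = (241 - 75)*292 - 22 = 166*292 - 22 = 48472 - 22 = 48450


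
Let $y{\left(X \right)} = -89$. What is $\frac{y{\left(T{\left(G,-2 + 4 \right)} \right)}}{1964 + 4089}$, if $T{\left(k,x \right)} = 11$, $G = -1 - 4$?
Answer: $- \frac{89}{6053} \approx -0.014703$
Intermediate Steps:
$G = -5$ ($G = -1 - 4 = -5$)
$\frac{y{\left(T{\left(G,-2 + 4 \right)} \right)}}{1964 + 4089} = - \frac{89}{1964 + 4089} = - \frac{89}{6053}$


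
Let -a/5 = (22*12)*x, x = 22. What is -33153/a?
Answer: 11051/9680 ≈ 1.1416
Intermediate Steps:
a = -29040 (a = -5*22*12*22 = -1320*22 = -5*5808 = -29040)
-33153/a = -33153/(-29040) = -33153*(-1/29040) = 11051/9680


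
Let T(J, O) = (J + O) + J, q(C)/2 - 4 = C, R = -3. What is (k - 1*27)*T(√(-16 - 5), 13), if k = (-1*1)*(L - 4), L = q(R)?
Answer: -325 - 50*I*√21 ≈ -325.0 - 229.13*I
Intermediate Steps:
q(C) = 8 + 2*C
L = 2 (L = 8 + 2*(-3) = 8 - 6 = 2)
T(J, O) = O + 2*J
k = 2 (k = (-1*1)*(2 - 4) = -1*(-2) = 2)
(k - 1*27)*T(√(-16 - 5), 13) = (2 - 1*27)*(13 + 2*√(-16 - 5)) = (2 - 27)*(13 + 2*√(-21)) = -25*(13 + 2*(I*√21)) = -25*(13 + 2*I*√21) = -325 - 50*I*√21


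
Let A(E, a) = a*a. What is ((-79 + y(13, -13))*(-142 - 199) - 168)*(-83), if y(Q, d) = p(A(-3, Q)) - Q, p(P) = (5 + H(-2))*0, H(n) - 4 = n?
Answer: -2589932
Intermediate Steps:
H(n) = 4 + n
A(E, a) = a²
p(P) = 0 (p(P) = (5 + (4 - 2))*0 = (5 + 2)*0 = 7*0 = 0)
y(Q, d) = -Q (y(Q, d) = 0 - Q = -Q)
((-79 + y(13, -13))*(-142 - 199) - 168)*(-83) = ((-79 - 1*13)*(-142 - 199) - 168)*(-83) = ((-79 - 13)*(-341) - 168)*(-83) = (-92*(-341) - 168)*(-83) = (31372 - 168)*(-83) = 31204*(-83) = -2589932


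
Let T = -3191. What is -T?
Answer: 3191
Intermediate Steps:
-T = -1*(-3191) = 3191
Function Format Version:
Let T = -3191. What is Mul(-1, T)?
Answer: 3191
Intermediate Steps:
Mul(-1, T) = Mul(-1, -3191) = 3191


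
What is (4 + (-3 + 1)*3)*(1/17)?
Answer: -2/17 ≈ -0.11765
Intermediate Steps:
(4 + (-3 + 1)*3)*(1/17) = (4 - 2*3)*(1*(1/17)) = (4 - 6)*(1/17) = -2*1/17 = -2/17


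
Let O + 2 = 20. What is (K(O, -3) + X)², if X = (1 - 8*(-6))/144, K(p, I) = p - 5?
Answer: 3690241/20736 ≈ 177.96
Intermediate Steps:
O = 18 (O = -2 + 20 = 18)
K(p, I) = -5 + p
X = 49/144 (X = (1 + 48)*(1/144) = 49*(1/144) = 49/144 ≈ 0.34028)
(K(O, -3) + X)² = ((-5 + 18) + 49/144)² = (13 + 49/144)² = (1921/144)² = 3690241/20736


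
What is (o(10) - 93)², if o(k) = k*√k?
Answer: 9649 - 1860*√10 ≈ 3767.2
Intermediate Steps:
o(k) = k^(3/2)
(o(10) - 93)² = (10^(3/2) - 93)² = (10*√10 - 93)² = (-93 + 10*√10)²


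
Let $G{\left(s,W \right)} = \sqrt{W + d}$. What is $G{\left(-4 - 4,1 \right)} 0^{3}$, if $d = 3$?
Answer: $0$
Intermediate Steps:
$G{\left(s,W \right)} = \sqrt{3 + W}$ ($G{\left(s,W \right)} = \sqrt{W + 3} = \sqrt{3 + W}$)
$G{\left(-4 - 4,1 \right)} 0^{3} = \sqrt{3 + 1} \cdot 0^{3} = \sqrt{4} \cdot 0 = 2 \cdot 0 = 0$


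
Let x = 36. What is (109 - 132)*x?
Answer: -828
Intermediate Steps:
(109 - 132)*x = (109 - 132)*36 = -23*36 = -828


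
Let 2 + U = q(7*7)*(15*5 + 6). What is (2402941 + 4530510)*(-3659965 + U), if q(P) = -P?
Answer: -25403720723136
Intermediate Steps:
U = -3971 (U = -2 + (-7*7)*(15*5 + 6) = -2 + (-1*49)*(75 + 6) = -2 - 49*81 = -2 - 3969 = -3971)
(2402941 + 4530510)*(-3659965 + U) = (2402941 + 4530510)*(-3659965 - 3971) = 6933451*(-3663936) = -25403720723136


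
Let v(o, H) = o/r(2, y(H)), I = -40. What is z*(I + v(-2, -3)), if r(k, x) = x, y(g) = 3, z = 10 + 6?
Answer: -1952/3 ≈ -650.67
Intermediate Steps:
z = 16
v(o, H) = o/3
z*(I + v(-2, -3)) = 16*(-40 + (1/3)*(-2)) = 16*(-40 - 2/3) = 16*(-122/3) = -1952/3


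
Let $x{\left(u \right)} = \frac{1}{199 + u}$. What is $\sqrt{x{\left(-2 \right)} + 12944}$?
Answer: $\frac{\sqrt{502343893}}{197} \approx 113.77$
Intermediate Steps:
$\sqrt{x{\left(-2 \right)} + 12944} = \sqrt{\frac{1}{199 - 2} + 12944} = \sqrt{\frac{1}{197} + 12944} = \sqrt{\frac{2549969}{197}} = \frac{\sqrt{502343893}}{197}$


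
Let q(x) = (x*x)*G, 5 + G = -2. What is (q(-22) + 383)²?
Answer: 9030025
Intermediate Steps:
G = -7 (G = -5 - 2 = -7)
q(x) = -7*x² (q(x) = (x*x)*(-7) = x²*(-7) = -7*x²)
(q(-22) + 383)² = (-7*(-22)² + 383)² = (-7*484 + 383)² = (-3388 + 383)² = (-3005)² = 9030025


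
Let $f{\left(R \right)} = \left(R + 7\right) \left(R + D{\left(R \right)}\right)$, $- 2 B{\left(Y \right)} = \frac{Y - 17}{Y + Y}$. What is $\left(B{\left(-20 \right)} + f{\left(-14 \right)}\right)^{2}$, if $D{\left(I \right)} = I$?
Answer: $\frac{244703449}{6400} \approx 38235.0$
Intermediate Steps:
$B{\left(Y \right)} = - \frac{-17 + Y}{4 Y}$ ($B{\left(Y \right)} = - \frac{\left(Y - 17\right) \frac{1}{Y + Y}}{2} = - \frac{\left(-17 + Y\right) \frac{1}{2 Y}}{2} = - \frac{\frac{1}{2} \frac{1}{Y} \left(-17 + Y\right)}{2} = - \frac{-17 + Y}{4 Y}$)
$f{\left(R \right)} = 2 R \left(7 + R\right)$ ($f{\left(R \right)} = \left(R + 7\right) \left(R + R\right) = \left(7 + R\right) 2 R = 2 R \left(7 + R\right)$)
$\left(B{\left(-20 \right)} + f{\left(-14 \right)}\right)^{2} = \left(\frac{17 - -20}{4 \left(-20\right)} + 2 \left(-14\right) \left(7 - 14\right)\right)^{2} = \left(\frac{1}{4} \left(- \frac{1}{20}\right) \left(17 + 20\right) + 2 \left(-14\right) \left(-7\right)\right)^{2} = \left(\frac{1}{4} \left(- \frac{1}{20}\right) 37 + 196\right)^{2} = \left(- \frac{37}{80} + 196\right)^{2} = \left(\frac{15643}{80}\right)^{2} = \frac{244703449}{6400}$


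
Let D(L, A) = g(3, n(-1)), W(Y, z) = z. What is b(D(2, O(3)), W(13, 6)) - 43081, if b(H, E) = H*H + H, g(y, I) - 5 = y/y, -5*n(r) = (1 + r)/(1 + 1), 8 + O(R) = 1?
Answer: -43039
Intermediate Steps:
O(R) = -7 (O(R) = -8 + 1 = -7)
n(r) = -⅒ - r/10 (n(r) = -(1 + r)/(5*(1 + 1)) = -(1 + r)/(5*2) = -(½ + r/2)/5 = -⅒ - r/10)
g(y, I) = 6 (g(y, I) = 5 + y/y = 5 + 1 = 6)
D(L, A) = 6
b(H, E) = H + H² (b(H, E) = H² + H = H + H²)
b(D(2, O(3)), W(13, 6)) - 43081 = 6*(1 + 6) - 43081 = 6*7 - 43081 = 42 - 43081 = -43039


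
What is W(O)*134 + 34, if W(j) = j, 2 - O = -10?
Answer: 1642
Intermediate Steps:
O = 12 (O = 2 - 1*(-10) = 2 + 10 = 12)
W(O)*134 + 34 = 12*134 + 34 = 1608 + 34 = 1642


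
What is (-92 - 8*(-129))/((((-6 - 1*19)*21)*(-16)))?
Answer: 47/420 ≈ 0.11190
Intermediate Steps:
(-92 - 8*(-129))/((((-6 - 1*19)*21)*(-16))) = (-92 + 1032)/((((-6 - 19)*21)*(-16))) = 940/((-25*21*(-16))) = 940/((-525*(-16))) = 940/8400 = 940*(1/8400) = 47/420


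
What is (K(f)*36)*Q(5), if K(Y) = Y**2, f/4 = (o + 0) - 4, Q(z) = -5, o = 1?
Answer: -25920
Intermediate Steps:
f = -12 (f = 4*((1 + 0) - 4) = 4*(1 - 4) = 4*(-3) = -12)
(K(f)*36)*Q(5) = ((-12)**2*36)*(-5) = (144*36)*(-5) = 5184*(-5) = -25920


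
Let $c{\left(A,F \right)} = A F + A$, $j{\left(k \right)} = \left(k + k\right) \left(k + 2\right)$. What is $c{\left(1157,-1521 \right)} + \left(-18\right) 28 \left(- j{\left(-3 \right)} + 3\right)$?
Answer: $-1757128$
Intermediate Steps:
$j{\left(k \right)} = 2 k \left(2 + k\right)$
$c{\left(A,F \right)} = A + A F$
$c{\left(1157,-1521 \right)} + \left(-18\right) 28 \left(- j{\left(-3 \right)} + 3\right) = 1157 \left(1 - 1521\right) + \left(-18\right) 28 \left(- 2 \left(-3\right) \left(2 - 3\right) + 3\right) = 1157 \left(-1520\right) - 504 \left(- 2 \left(-3\right) \left(-1\right) + 3\right) = -1758640 - 504 \left(\left(-1\right) 6 + 3\right) = -1758640 - 504 \left(-6 + 3\right) = -1758640 - -1512 = -1758640 + 1512 = -1757128$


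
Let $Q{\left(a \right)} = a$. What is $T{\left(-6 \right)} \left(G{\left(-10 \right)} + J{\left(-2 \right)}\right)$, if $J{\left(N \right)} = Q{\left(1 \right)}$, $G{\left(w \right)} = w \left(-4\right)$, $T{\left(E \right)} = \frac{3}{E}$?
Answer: $- \frac{41}{2} \approx -20.5$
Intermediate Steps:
$G{\left(w \right)} = - 4 w$
$J{\left(N \right)} = 1$
$T{\left(-6 \right)} \left(G{\left(-10 \right)} + J{\left(-2 \right)}\right) = \frac{3}{-6} \left(\left(-4\right) \left(-10\right) + 1\right) = 3 \left(- \frac{1}{6}\right) \left(40 + 1\right) = \left(- \frac{1}{2}\right) 41 = - \frac{41}{2}$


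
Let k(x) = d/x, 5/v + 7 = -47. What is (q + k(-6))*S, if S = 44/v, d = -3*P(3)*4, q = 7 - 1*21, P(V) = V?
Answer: 19008/5 ≈ 3801.6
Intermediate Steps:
v = -5/54 (v = 5/(-7 - 47) = 5/(-54) = 5*(-1/54) = -5/54 ≈ -0.092593)
q = -14 (q = 7 - 21 = -14)
d = -36 (d = -3*3*4 = -9*4 = -36)
S = -2376/5 (S = 44/(-5/54) = 44*(-54/5) = -2376/5 ≈ -475.20)
k(x) = -36/x
(q + k(-6))*S = (-14 - 36/(-6))*(-2376/5) = (-14 - 36*(-⅙))*(-2376/5) = (-14 + 6)*(-2376/5) = -8*(-2376/5) = 19008/5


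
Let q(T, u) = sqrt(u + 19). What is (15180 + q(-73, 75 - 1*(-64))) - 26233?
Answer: -11053 + sqrt(158) ≈ -11040.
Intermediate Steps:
q(T, u) = sqrt(19 + u)
(15180 + q(-73, 75 - 1*(-64))) - 26233 = (15180 + sqrt(19 + (75 - 1*(-64)))) - 26233 = (15180 + sqrt(19 + (75 + 64))) - 26233 = (15180 + sqrt(19 + 139)) - 26233 = (15180 + sqrt(158)) - 26233 = -11053 + sqrt(158)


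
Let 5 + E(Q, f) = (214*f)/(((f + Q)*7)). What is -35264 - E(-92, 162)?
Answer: -8655789/245 ≈ -35330.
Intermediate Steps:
E(Q, f) = -5 + 214*f/(7*Q + 7*f) (E(Q, f) = -5 + (214*f)/(((f + Q)*7)) = -5 + (214*f)/(((Q + f)*7)) = -5 + (214*f)/(7*Q + 7*f) = -5 + 214*f/(7*Q + 7*f))
-35264 - E(-92, 162) = -35264 - (-5*(-92) + (179/7)*162)/(-92 + 162) = -35264 - (460 + 28998/7)/70 = -35264 - 32218/(70*7) = -35264 - 1*16109/245 = -35264 - 16109/245 = -8655789/245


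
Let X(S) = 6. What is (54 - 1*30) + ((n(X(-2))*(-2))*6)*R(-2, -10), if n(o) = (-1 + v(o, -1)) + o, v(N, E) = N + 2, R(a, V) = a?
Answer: 336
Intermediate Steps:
v(N, E) = 2 + N
n(o) = 1 + 2*o (n(o) = (-1 + (2 + o)) + o = (1 + o) + o = 1 + 2*o)
(54 - 1*30) + ((n(X(-2))*(-2))*6)*R(-2, -10) = (54 - 1*30) + (((1 + 2*6)*(-2))*6)*(-2) = (54 - 30) + (((1 + 12)*(-2))*6)*(-2) = 24 + ((13*(-2))*6)*(-2) = 24 - 26*6*(-2) = 24 - 156*(-2) = 24 + 312 = 336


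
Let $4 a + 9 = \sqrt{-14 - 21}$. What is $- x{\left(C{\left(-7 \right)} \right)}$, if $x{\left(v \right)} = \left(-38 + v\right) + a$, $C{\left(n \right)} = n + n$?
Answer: $\frac{217}{4} - \frac{i \sqrt{35}}{4} \approx 54.25 - 1.479 i$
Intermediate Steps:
$C{\left(n \right)} = 2 n$
$a = - \frac{9}{4} + \frac{i \sqrt{35}}{4}$ ($a = - \frac{9}{4} + \frac{\sqrt{-14 - 21}}{4} = - \frac{9}{4} + \frac{\sqrt{-35}}{4} = - \frac{9}{4} + \frac{i \sqrt{35}}{4} \approx -2.25 + 1.479 i$)
$x{\left(v \right)} = - \frac{161}{4} + v + \frac{i \sqrt{35}}{4}$ ($x{\left(v \right)} = \left(-38 + v\right) - \left(\frac{9}{4} - \frac{i \sqrt{35}}{4}\right) = - \frac{161}{4} + v + \frac{i \sqrt{35}}{4}$)
$- x{\left(C{\left(-7 \right)} \right)} = - (- \frac{161}{4} + 2 \left(-7\right) + \frac{i \sqrt{35}}{4}) = - (- \frac{161}{4} - 14 + \frac{i \sqrt{35}}{4}) = - (- \frac{217}{4} + \frac{i \sqrt{35}}{4}) = \frac{217}{4} - \frac{i \sqrt{35}}{4}$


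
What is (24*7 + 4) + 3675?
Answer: 3847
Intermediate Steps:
(24*7 + 4) + 3675 = (168 + 4) + 3675 = 172 + 3675 = 3847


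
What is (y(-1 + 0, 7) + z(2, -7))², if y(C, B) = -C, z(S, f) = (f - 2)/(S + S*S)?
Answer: ¼ ≈ 0.25000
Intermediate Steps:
z(S, f) = (-2 + f)/(S + S²)
(y(-1 + 0, 7) + z(2, -7))² = (-(-1 + 0) + (-2 - 7)/(2*(1 + 2)))² = (-1*(-1) + (½)*(-9)/3)² = (1 + (½)*(⅓)*(-9))² = (1 - 3/2)² = (-½)² = ¼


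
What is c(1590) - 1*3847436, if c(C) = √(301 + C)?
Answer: -3847436 + √1891 ≈ -3.8474e+6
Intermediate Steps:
c(1590) - 1*3847436 = √(301 + 1590) - 1*3847436 = √1891 - 3847436 = -3847436 + √1891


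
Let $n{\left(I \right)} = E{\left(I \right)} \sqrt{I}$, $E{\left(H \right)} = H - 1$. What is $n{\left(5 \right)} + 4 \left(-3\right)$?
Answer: $-12 + 4 \sqrt{5} \approx -3.0557$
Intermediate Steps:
$E{\left(H \right)} = -1 + H$ ($E{\left(H \right)} = H - 1 = -1 + H$)
$n{\left(I \right)} = \sqrt{I} \left(-1 + I\right)$ ($n{\left(I \right)} = \left(-1 + I\right) \sqrt{I} = \sqrt{I} \left(-1 + I\right)$)
$n{\left(5 \right)} + 4 \left(-3\right) = \sqrt{5} \left(-1 + 5\right) + 4 \left(-3\right) = \sqrt{5} \cdot 4 - 12 = 4 \sqrt{5} - 12 = -12 + 4 \sqrt{5}$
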